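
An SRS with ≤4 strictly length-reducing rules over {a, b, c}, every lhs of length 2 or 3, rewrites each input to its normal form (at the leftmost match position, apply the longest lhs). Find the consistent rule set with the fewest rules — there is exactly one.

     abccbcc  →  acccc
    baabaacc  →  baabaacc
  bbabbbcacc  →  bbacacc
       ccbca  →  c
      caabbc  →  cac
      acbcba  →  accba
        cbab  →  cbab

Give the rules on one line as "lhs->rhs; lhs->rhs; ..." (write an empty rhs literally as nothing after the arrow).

bc->c; caa->ca; cca->

  | abccbcc => accbcc => acccc
  | baabaacc
  | bbabbbcacc => bbabbcacc => bbabcacc => bbacacc
  | ccbca => ccca => c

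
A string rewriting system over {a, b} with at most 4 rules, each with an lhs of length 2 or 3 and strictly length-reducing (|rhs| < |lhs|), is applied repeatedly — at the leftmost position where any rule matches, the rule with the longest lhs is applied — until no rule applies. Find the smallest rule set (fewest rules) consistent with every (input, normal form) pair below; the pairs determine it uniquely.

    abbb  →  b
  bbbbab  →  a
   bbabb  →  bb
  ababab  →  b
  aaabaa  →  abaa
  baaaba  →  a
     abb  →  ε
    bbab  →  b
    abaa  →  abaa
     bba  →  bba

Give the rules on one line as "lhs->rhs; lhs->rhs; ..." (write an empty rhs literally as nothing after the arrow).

  | abbb => b
  | bbbbab => abab => a
  | bbabb => bb
  | ababab => aab => b

aab->b; abb->; bab->; bbb->a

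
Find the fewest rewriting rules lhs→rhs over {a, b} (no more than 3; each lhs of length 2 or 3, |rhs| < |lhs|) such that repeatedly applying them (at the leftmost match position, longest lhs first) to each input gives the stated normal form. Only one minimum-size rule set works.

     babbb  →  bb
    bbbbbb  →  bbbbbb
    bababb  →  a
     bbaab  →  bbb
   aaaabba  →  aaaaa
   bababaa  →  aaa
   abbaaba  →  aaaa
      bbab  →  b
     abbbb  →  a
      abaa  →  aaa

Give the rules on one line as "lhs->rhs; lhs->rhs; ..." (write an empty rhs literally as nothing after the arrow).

  | babbb => bb
  | bbbbbb
  | bababb => abb => ab => a
  | bbaab => bbb

ab->a; baa->b; bab->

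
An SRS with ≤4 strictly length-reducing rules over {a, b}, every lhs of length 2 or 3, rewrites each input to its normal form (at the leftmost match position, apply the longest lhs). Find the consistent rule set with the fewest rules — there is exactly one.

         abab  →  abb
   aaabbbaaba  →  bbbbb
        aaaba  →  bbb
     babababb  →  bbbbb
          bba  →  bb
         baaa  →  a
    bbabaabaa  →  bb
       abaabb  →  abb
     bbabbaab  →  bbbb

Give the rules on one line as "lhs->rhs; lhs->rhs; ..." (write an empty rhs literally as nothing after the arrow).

  | abab => abb
  | aaabbbaaba => bbbbbaaba => bbbbba => bbbbb
  | aaaba => bbba => bbb
  | babababb => bbababb => bbbabb => bbbbb

aaa->bb; ba->b; baa->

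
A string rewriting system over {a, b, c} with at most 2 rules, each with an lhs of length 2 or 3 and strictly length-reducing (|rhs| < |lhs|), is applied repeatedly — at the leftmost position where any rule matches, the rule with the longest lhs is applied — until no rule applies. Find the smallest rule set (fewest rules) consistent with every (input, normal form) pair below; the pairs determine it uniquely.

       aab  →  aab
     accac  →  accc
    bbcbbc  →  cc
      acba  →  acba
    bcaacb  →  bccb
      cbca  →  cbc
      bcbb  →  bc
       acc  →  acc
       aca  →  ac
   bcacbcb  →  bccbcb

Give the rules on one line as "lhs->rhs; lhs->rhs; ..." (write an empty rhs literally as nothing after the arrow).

bb->; ca->c

  | aab
  | accac => accc
  | bbcbbc => cbbc => cc
  | acba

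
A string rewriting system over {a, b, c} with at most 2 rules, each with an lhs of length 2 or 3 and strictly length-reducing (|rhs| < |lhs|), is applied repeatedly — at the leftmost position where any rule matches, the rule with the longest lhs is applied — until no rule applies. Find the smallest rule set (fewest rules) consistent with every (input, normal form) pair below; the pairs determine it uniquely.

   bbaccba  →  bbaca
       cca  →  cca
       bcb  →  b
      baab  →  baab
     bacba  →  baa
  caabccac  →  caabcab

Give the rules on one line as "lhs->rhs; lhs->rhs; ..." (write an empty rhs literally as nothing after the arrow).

cac->ab; cb->

  | bbaccba => bbaca
  | cca
  | bcb => b
  | baab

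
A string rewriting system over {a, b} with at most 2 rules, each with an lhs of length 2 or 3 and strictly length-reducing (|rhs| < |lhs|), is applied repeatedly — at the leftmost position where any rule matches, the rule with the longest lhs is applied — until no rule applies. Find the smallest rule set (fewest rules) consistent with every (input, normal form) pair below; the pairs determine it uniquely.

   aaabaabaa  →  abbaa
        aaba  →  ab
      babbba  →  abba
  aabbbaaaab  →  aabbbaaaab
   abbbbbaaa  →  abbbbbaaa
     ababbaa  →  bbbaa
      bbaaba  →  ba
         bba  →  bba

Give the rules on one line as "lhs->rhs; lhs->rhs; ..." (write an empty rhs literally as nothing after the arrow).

aba->b; bab->a

  | aaabaabaa => aababaa => abbaa
  | aaba => ab
  | babbba => abba
  | aabbbaaaab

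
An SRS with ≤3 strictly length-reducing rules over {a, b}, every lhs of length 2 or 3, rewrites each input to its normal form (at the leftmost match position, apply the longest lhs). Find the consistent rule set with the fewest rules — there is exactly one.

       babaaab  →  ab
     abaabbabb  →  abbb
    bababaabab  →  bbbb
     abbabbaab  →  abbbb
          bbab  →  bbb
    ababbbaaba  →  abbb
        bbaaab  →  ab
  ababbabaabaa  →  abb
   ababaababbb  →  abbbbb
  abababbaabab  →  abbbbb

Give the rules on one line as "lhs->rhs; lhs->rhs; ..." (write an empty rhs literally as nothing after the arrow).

  | babaaab => bbaaab => baab => ab
  | abaabbabb => aabbabb => ababb => abbb
  | bababaabab => bbabaabab => bbbaabab => bbabab => bbbab => bbbb
  | abbabbaab => abbbbaab => abbbab => abbbb

aab->a; ba->; bab->bb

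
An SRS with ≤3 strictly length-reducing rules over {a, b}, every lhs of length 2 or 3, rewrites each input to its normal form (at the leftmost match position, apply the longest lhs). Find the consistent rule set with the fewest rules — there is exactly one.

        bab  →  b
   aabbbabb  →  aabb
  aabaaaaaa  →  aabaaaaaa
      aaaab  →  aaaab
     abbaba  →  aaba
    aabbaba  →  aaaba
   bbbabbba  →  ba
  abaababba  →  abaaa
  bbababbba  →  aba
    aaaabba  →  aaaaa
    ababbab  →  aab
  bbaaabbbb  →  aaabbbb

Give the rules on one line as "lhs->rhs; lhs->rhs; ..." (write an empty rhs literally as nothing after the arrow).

bab->b; bba->a

  | bab => b
  | aabbbabb => aababb => aabb
  | aabaaaaaa
  | aaaab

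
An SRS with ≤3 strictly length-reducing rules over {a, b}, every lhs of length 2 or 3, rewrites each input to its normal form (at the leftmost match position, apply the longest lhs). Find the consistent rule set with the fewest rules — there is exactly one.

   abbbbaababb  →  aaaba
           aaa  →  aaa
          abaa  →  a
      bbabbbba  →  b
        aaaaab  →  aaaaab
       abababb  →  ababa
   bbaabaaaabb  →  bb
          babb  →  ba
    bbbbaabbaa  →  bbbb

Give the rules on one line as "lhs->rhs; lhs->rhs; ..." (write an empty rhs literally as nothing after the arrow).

  | abbbbaababb => abbaababb => aaababb => aaaba
  | aaa
  | abaa => a
  | bbabbbba => bbabba => bbaa => b

abb->a; baa->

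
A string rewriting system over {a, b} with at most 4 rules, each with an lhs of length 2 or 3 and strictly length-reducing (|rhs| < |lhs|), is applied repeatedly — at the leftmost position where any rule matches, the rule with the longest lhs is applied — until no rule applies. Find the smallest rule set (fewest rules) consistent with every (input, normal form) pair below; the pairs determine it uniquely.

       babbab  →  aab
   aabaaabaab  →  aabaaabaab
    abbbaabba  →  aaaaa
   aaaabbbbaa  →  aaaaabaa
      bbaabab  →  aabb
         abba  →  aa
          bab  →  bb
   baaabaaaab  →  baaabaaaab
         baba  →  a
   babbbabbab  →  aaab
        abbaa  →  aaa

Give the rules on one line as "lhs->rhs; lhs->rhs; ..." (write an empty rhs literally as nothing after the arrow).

  | babbab => bbbab => aab
  | aabaaabaab
  | abbbaabba => aaaabba => aaaaa
  | aaaabbbbaa => aaaaabaa

bab->bb; bba->a; bbb->a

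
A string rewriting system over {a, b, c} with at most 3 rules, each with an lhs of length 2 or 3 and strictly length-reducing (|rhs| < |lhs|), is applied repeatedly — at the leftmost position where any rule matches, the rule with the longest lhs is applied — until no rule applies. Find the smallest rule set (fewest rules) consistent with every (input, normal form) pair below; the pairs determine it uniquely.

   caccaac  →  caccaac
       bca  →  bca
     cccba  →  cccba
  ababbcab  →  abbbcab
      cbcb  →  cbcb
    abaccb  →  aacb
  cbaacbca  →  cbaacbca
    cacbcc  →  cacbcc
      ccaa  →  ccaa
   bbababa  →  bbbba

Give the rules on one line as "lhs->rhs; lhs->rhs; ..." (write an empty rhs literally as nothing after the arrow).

bab->bb; bac->a

  | caccaac
  | bca
  | cccba
  | ababbcab => abbbcab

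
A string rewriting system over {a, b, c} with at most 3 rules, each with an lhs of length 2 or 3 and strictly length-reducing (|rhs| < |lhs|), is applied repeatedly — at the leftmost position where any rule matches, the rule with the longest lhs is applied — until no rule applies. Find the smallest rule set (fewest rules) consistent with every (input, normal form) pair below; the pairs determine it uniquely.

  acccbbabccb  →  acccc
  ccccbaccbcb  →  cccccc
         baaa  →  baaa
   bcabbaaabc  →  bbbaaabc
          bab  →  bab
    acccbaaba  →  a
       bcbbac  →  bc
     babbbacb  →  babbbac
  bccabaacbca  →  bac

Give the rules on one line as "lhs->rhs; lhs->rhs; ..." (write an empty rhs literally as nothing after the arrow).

ca->; cb->c

  | acccbbabccb => acccbabccb => acccabccb => accbccb => accccb => acccc
  | ccccbaccbcb => ccccaccbcb => cccccbcb => ccccccb => cccccc
  | baaa
  | bcabbaaabc => bbbaaabc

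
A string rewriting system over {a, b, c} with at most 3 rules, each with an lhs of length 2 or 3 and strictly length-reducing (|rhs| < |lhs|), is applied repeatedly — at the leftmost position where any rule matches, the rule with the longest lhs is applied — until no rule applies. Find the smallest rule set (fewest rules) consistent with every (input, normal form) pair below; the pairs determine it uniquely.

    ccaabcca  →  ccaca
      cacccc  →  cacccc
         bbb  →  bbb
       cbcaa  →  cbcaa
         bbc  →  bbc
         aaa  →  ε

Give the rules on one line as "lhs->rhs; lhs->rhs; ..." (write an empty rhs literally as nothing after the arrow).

  | ccaabcca => ccaca
  | cacccc
  | bbb
  | cbcaa

aaa->; abc->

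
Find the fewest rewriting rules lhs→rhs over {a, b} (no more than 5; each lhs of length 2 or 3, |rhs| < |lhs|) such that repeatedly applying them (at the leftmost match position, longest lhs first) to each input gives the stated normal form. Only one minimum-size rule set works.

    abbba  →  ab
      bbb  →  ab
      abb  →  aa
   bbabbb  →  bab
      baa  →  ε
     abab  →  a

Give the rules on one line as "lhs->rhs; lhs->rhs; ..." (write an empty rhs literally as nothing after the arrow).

aaa->ba; aba->b; baa->; bb->a

  | abbba => aaba => ab
  | bbb => ab
  | abb => aa
  | bbabbb => aabbb => aaab => bab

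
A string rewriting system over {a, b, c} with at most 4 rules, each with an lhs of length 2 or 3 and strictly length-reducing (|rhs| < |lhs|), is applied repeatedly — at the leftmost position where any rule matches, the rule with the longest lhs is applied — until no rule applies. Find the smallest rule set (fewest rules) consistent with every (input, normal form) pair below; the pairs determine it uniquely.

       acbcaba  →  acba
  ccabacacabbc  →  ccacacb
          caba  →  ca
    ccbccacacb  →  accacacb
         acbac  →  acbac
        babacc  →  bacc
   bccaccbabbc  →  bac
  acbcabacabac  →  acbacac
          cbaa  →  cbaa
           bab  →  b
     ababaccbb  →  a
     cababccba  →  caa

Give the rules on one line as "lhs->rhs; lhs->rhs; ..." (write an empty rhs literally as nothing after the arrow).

  | acbcaba => acbaba => acba
  | ccabacacabbc => ccacacabbc => ccacacbc => ccacacb
  | caba => ca
  | ccbccacacb => accacacb

ab->; bc->b; ccb->a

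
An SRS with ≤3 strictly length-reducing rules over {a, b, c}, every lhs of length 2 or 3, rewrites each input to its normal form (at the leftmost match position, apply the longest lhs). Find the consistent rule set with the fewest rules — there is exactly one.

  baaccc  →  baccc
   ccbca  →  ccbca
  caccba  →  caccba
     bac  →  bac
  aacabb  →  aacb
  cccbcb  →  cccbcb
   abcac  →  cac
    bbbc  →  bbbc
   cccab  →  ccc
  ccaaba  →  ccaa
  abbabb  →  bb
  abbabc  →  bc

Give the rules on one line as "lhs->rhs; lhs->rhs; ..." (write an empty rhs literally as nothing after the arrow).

  | baaccc => baccc
  | ccbca
  | caccba
  | bac

ab->; baa->ba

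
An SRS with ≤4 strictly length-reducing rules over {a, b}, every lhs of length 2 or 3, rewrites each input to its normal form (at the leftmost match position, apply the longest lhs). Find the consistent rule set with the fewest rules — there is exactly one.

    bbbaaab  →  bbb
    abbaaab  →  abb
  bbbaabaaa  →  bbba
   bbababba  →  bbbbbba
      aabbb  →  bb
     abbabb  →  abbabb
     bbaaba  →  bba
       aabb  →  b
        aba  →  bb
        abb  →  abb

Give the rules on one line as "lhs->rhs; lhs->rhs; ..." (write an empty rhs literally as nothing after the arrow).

aa->a; aab->; aba->bb

  | bbbaaab => bbbaab => bbb
  | abbaaab => abbaab => abb
  | bbbaabaaa => bbbaaa => bbbaa => bbba
  | bbababba => bbbbbba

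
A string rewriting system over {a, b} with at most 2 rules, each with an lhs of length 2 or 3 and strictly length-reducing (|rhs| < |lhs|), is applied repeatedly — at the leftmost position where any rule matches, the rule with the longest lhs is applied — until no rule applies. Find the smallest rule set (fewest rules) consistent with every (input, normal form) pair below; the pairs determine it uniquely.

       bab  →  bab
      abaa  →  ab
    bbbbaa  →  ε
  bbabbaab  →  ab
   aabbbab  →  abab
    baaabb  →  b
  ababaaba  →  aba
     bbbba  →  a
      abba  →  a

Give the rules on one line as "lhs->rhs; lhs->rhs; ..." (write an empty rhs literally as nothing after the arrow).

aa->; bb->a

  | bab
  | abaa => ab
  | bbbbaa => abbaa => aaaa => aa => ε
  | bbabbaab => aabbaab => bbaab => aaab => ab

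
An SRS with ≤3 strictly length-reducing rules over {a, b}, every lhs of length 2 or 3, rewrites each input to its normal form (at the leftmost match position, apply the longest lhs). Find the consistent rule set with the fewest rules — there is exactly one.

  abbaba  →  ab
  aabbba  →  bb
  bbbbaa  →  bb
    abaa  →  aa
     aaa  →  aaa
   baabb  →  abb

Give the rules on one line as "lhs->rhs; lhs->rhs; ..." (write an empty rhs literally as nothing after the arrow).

  | abbaba => abba => ab
  | aabbba => bbba => bb
  | bbbbaa => bbba => bb
  | abaa => aa

aab->b; ba->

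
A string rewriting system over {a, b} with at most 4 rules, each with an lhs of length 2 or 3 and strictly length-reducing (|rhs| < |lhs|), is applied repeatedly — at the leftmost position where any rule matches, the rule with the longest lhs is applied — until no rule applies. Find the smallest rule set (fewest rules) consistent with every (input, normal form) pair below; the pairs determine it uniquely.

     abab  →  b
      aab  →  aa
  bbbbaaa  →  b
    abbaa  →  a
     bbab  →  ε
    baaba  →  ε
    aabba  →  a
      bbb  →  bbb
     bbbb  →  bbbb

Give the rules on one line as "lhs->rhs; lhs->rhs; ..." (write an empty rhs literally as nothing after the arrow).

ab->a; aba->; ba->; bab->a

  | abab => b
  | aab => aa
  | bbbbaaa => bbbaa => bba => b
  | abbaa => abaa => a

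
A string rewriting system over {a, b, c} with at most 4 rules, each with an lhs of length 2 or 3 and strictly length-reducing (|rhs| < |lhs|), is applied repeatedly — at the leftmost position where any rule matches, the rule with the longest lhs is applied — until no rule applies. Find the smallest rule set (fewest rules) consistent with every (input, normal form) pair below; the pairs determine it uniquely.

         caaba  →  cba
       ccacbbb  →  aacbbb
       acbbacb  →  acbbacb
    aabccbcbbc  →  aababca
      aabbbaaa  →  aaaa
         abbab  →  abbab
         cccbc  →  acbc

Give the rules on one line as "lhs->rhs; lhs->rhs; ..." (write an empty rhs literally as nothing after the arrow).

baa->c; bbc->a; caa->c; cc->a

  | caaba => cba
  | ccacbbb => aacbbb
  | acbbacb
  | aabccbcbbc => aababcbbc => aababca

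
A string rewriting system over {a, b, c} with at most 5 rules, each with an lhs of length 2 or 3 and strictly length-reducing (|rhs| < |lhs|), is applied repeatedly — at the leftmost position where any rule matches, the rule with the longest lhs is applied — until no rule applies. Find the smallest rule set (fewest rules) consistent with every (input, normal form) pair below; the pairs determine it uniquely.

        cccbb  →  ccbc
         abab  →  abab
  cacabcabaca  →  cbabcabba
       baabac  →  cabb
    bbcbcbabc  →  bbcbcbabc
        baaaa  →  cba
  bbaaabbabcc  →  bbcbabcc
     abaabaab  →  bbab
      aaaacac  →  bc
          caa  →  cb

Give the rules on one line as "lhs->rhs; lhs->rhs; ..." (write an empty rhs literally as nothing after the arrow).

  | cccbb => ccbc
  | abab
  | cacabcabaca => cbabcabaca => cbabcabba
  | baabac => cabac => cabb

aa->b; ac->b; baa->ca; cbb->bc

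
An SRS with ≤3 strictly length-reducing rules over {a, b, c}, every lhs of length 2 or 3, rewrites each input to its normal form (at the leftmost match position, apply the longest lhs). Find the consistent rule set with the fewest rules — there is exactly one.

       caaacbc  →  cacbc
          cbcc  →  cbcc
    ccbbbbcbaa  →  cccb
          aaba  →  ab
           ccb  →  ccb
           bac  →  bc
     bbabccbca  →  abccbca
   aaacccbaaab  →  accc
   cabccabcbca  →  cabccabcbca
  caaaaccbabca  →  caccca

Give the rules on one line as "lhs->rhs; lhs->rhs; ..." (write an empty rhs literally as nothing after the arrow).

aa->a; ba->b; bb->

  | caaacbc => caacbc => cacbc
  | cbcc
  | ccbbbbcbaa => ccbbcbaa => cccbaa => cccba => cccb
  | aaba => aba => ab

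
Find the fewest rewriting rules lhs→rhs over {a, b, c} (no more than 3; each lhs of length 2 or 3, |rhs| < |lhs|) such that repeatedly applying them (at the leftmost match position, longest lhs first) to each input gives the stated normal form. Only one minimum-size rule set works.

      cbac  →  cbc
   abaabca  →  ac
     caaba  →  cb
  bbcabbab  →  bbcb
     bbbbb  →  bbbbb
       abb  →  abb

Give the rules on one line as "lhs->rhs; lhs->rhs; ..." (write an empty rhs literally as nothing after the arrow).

ba->b; bab->; ca->c

  | cbac => cbc
  | abaabca => ababca => aca => ac
  | caaba => caba => cba => cb
  | bbcabbab => bbcbbab => bbcb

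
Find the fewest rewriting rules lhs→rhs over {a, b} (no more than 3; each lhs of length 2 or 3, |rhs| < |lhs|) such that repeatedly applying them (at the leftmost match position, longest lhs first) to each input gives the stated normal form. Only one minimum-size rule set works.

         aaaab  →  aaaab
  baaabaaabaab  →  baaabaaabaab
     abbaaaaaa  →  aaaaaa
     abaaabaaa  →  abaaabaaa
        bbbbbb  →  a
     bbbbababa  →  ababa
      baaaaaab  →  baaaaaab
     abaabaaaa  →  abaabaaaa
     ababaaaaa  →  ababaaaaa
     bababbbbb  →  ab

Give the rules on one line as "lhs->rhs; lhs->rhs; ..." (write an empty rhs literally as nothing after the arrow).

abb->; bb->a

  | aaaab
  | baaabaaabaab
  | abbaaaaaa => aaaaaa
  | abaaabaaa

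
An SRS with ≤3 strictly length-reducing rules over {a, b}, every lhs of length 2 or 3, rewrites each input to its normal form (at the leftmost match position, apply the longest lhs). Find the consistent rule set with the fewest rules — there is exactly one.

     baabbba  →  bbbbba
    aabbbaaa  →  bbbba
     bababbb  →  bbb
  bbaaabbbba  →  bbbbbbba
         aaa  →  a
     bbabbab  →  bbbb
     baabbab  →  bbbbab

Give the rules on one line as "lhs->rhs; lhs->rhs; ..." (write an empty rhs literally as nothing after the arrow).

aa->a; aab->bb; abb->aa

  | baabbba => bbbbba
  | aabbbaaa => bbbbaaa => bbbbaa => bbbba
  | bababbb => babaab => babbb => baab => bbb
  | bbaaabbbba => bbaabbbba => bbbbbbba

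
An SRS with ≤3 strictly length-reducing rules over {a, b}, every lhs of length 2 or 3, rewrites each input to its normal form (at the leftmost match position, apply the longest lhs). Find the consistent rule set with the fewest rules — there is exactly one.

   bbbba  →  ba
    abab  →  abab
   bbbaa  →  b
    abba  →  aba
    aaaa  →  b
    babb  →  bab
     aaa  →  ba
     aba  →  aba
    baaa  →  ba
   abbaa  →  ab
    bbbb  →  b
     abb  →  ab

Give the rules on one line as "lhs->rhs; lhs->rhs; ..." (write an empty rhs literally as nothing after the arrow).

aa->b; bb->b

  | bbbba => bbba => bba => ba
  | abab
  | bbbaa => bbaa => baa => bb => b
  | abba => aba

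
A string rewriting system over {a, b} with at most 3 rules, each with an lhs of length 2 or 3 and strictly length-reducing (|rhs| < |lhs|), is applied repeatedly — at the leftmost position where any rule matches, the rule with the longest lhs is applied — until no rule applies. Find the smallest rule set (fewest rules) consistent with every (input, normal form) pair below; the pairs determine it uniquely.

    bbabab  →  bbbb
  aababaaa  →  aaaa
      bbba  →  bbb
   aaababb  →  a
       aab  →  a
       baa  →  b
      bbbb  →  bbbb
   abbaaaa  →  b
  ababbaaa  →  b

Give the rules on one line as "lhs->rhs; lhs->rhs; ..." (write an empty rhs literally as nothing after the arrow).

ab->; ba->b

  | bbabab => bbbab => bbbb
  | aababaaa => aabaaa => aaaa
  | bbba => bbb
  | aaababb => aaabb => aab => a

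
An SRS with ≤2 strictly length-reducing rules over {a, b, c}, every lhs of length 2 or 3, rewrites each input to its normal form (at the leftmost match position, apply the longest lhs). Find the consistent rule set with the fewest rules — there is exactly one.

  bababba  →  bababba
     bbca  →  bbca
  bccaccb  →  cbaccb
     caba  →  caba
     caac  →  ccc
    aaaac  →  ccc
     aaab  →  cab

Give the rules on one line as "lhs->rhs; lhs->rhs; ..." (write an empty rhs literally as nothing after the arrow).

aa->c; bcc->cb

  | bababba
  | bbca
  | bccaccb => cbaccb
  | caba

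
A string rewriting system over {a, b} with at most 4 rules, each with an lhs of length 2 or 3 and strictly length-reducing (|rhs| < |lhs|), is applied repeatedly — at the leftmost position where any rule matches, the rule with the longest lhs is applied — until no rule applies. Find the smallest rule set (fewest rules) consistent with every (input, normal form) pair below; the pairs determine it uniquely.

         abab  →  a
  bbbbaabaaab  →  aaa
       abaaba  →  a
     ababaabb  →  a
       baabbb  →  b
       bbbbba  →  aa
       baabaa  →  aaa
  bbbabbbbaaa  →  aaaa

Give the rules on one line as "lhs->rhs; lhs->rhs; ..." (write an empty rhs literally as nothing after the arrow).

  | abab => bb => a
  | bbbbaabaaab => abbaabaaab => baabaaab => bbaaab => aaaab => aaa
  | abaaba => baba => bb => a
  | ababaabb => bbaabb => aaabb => aab => a

ab->; aba->b; baa->b; bb->a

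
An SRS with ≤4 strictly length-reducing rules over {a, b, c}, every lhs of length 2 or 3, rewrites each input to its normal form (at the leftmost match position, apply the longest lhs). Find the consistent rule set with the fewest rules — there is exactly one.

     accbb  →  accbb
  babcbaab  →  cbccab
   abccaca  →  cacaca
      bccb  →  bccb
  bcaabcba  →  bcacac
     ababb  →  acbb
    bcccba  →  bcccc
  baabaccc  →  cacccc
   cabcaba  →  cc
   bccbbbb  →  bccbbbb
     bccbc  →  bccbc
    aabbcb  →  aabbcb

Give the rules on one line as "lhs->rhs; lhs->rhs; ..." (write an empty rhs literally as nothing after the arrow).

  | accbb
  | babcbaab => cbcbaab => cbccab
  | abccaca => cacaca
  | bccb

aac->; abc->ca; ba->c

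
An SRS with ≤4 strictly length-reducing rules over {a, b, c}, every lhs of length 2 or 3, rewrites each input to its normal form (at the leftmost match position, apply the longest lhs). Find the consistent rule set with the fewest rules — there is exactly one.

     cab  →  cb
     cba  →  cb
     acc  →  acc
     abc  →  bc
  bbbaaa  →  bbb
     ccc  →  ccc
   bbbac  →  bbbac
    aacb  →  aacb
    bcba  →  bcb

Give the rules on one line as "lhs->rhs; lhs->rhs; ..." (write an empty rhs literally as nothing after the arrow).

aaa->; ab->b; cba->cb

  | cab => cb
  | cba => cb
  | acc
  | abc => bc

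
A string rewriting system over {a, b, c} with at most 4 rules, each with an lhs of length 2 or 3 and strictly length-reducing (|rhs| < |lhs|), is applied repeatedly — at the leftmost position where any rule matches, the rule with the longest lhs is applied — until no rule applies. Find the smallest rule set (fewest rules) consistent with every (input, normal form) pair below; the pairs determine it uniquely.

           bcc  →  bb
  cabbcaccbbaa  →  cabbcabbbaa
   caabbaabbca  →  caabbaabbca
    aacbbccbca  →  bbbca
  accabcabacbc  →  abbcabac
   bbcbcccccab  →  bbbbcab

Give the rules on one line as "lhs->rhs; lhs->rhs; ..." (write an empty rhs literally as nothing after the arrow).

  | bcc => bb
  | cabbcaccbbaa => cabbcabbbaa
  | caabbaabbca
  | aacbbccbca => aabccbca => abccbca => bccbca => bbbca

abc->bc; cb->; cc->b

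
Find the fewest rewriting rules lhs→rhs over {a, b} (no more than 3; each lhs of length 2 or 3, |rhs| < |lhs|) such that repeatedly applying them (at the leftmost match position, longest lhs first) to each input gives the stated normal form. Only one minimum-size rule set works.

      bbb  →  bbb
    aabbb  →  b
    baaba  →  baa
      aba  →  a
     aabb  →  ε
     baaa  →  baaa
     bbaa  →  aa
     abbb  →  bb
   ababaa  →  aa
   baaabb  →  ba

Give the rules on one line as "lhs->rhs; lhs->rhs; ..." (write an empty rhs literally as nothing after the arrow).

  | bbb
  | aabbb => abb => b
  | baaba => baa
  | aba => a

ab->; bba->a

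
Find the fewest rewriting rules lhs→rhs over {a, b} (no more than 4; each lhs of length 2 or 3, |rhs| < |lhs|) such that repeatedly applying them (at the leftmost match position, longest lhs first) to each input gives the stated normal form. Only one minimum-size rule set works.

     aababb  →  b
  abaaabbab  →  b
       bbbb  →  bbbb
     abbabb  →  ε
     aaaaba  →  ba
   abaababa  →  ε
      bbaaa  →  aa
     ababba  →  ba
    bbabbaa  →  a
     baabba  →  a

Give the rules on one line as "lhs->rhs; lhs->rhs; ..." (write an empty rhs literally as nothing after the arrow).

  | aababb => ababb => babb => b
  | abaaabbab => baaabbab => aabbab => aab => ab => b
  | bbbb
  | abbabb => abb => ε

ab->b; abb->; baa->a; bba->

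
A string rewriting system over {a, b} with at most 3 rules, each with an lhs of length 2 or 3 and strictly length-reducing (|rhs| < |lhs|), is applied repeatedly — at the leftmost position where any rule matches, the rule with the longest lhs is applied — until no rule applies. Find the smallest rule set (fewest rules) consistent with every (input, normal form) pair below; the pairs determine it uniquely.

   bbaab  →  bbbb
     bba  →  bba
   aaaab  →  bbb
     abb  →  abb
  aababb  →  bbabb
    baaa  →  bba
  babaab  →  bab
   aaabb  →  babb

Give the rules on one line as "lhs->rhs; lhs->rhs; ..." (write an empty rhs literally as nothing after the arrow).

  | bbaab => bbbb
  | bba
  | aaaab => baab => bbb
  | abb

aa->b; aba->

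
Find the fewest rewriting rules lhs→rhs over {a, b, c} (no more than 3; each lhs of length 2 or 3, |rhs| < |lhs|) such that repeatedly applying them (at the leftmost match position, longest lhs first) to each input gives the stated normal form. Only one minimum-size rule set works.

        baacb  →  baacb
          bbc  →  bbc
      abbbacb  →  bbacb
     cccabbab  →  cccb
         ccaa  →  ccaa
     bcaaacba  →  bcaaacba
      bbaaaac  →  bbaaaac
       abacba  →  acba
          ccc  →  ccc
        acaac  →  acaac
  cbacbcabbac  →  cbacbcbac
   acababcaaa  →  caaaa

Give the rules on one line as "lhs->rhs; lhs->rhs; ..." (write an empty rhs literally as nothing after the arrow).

  | baacb
  | bbc
  | abbbacb => bbacb
  | cccabbab => cccbab => cccb

ab->; acc->ca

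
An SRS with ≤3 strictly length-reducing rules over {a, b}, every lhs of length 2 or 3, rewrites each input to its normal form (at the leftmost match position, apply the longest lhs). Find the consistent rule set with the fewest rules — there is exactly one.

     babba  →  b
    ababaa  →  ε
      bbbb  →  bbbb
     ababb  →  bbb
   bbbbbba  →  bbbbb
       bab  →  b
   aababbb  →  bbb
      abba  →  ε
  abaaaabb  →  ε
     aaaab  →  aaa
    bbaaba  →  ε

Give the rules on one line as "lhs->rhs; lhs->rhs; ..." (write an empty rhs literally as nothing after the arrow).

ab->; aba->b; ba->

  | babba => bba => b
  | ababaa => bbaa => ba => ε
  | bbbb
  | ababb => bbb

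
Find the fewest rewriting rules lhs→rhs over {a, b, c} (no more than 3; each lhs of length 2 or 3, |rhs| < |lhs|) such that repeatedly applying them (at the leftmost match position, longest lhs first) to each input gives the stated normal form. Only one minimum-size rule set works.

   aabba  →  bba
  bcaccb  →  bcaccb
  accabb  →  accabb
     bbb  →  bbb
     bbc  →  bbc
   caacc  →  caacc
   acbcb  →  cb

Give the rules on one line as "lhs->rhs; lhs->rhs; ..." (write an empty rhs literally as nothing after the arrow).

aab->b; acb->

  | aabba => bba
  | bcaccb
  | accabb
  | bbb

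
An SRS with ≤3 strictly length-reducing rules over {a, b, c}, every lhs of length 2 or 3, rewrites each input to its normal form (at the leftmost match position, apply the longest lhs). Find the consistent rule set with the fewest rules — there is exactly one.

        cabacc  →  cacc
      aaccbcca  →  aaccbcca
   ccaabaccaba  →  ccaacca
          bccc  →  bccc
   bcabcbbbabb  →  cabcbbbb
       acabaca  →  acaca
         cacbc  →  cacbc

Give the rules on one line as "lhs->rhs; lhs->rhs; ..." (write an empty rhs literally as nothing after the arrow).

  | cabacc => cacc
  | aaccbcca
  | ccaabaccaba => ccaaccaba => ccaacca
  | bccc

ba->; bca->ca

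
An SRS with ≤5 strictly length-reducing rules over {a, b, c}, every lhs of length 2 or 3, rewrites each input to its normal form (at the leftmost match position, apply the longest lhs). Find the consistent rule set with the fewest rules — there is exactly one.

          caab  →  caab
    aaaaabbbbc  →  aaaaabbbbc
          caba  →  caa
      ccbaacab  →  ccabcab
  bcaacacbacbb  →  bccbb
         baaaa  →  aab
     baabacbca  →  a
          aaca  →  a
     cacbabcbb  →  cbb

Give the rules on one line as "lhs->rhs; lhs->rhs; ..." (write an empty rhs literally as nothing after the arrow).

aca->; ba->a; baa->ab; cbc->c

  | caab
  | aaaaabbbbc
  | caba => caa
  | ccbaacab => ccabcab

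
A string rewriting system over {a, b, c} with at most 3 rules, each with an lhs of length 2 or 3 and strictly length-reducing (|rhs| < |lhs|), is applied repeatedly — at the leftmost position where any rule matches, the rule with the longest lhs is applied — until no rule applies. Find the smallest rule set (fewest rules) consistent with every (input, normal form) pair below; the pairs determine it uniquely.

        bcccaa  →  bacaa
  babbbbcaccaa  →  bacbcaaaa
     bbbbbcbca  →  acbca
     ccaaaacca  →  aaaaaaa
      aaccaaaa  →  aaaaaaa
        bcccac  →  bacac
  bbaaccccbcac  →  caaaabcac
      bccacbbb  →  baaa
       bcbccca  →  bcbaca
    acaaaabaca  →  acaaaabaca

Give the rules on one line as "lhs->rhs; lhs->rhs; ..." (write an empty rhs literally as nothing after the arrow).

bb->c; bbb->c; cc->a

  | bcccaa => bacaa
  | babbbbcaccaa => bacbcaccaa => bacbcaaaa
  | bbbbbcbca => cbbcbca => cccbca => acbca
  | ccaaaacca => aaaaacca => aaaaaaa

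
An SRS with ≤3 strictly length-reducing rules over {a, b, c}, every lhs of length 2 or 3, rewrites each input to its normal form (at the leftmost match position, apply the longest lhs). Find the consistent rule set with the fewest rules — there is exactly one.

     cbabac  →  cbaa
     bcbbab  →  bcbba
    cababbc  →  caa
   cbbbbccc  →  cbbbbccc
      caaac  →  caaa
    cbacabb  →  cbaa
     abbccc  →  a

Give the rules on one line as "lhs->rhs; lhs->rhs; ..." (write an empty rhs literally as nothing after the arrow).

ab->a; ac->a

  | cbabac => cbaac => cbaa
  | bcbbab => bcbba
  | cababbc => caabbc => caabc => caac => caa
  | cbbbbccc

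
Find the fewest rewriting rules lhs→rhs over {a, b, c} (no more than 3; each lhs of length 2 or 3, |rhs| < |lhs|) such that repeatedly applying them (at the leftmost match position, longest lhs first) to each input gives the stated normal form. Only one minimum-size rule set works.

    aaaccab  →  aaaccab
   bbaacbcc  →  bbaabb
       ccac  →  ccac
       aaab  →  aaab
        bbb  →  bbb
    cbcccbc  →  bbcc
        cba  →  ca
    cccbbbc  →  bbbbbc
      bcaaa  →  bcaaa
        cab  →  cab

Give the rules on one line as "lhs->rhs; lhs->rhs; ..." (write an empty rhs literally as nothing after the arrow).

cb->c; ccc->bb

  | aaaccab
  | bbaacbcc => bbaaccc => bbaabb
  | ccac
  | aaab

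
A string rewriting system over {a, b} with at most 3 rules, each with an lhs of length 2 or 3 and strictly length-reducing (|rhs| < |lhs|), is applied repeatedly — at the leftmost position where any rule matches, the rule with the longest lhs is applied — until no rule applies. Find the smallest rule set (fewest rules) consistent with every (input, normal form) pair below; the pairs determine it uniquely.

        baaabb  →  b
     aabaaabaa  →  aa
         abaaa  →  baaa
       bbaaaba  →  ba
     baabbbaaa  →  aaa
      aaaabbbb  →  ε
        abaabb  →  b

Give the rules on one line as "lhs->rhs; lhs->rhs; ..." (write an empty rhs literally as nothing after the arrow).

  | baaabb => baabb => babb => bbb => b
  | aabaaabaa => abaaabaa => baaabaa => baabaa => babaa => bbaa => aa
  | abaaa => baaa
  | bbaaaba => aaaba => aaba => aba => ba

ab->b; bb->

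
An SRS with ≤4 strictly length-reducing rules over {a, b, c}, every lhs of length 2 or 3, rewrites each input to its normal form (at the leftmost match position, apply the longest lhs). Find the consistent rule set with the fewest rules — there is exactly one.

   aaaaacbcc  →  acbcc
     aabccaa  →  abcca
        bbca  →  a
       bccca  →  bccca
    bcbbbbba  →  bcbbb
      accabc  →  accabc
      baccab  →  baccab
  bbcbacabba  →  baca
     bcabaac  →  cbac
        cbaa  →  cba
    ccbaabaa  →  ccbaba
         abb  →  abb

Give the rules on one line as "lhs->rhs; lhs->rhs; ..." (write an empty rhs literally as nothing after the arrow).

aa->a; bba->; bbc->; bca->c

  | aaaaacbcc => aaaacbcc => aaacbcc => aacbcc => acbcc
  | aabccaa => abccaa => abcca
  | bbca => a
  | bccca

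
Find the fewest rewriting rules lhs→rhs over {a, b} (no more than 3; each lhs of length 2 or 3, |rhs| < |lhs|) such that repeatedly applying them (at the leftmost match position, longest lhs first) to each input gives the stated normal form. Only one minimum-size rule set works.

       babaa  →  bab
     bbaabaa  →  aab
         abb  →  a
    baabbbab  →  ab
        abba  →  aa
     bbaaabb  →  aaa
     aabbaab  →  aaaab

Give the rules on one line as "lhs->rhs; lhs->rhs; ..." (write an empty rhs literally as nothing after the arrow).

baa->b; bb->

  | babaa => bab
  | bbaabaa => aabaa => aab
  | abb => a
  | baabbbab => bbbbab => bbab => ab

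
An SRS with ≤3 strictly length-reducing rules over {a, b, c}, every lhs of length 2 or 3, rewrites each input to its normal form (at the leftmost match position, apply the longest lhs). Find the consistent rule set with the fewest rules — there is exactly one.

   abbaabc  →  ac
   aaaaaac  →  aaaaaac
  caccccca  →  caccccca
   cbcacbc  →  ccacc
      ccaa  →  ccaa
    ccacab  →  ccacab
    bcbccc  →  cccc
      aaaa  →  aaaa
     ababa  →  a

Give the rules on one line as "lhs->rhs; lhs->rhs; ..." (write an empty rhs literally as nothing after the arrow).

  | abbaabc => ababc => abc => ac
  | aaaaaac
  | caccccca
  | cbcacbc => ccacbc => ccacc

ba->; bc->c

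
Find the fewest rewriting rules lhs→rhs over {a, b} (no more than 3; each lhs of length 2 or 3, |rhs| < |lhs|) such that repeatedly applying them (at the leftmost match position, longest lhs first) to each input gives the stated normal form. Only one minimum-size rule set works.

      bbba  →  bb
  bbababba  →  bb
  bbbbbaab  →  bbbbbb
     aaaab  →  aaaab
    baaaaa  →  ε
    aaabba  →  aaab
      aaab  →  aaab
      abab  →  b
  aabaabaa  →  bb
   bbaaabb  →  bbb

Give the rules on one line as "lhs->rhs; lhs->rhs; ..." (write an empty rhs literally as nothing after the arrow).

aba->ba; ba->; baa->b

  | bbba => bb
  | bbababba => bbabba => bbba => bb
  | bbbbbaab => bbbbbb
  | aaaab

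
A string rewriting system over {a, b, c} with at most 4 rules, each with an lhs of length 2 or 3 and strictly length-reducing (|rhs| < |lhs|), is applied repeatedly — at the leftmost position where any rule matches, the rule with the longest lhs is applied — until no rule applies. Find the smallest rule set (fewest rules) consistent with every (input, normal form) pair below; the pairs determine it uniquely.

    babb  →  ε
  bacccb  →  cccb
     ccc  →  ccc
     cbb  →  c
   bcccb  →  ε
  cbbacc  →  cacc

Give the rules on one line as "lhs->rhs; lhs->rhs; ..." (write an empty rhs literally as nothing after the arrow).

ba->; bb->; bc->b

  | babb => bb => ε
  | bacccb => cccb
  | ccc
  | cbb => c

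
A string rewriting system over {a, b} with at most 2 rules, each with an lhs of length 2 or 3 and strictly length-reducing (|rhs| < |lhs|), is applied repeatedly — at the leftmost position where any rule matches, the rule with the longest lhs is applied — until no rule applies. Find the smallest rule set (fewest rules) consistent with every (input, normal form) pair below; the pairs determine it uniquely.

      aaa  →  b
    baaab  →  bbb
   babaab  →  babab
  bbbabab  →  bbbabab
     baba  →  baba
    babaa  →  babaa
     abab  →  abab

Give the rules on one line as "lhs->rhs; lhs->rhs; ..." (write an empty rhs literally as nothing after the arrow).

  | aaa => b
  | baaab => bbb
  | babaab => babab
  | bbbabab

aaa->b; aab->ab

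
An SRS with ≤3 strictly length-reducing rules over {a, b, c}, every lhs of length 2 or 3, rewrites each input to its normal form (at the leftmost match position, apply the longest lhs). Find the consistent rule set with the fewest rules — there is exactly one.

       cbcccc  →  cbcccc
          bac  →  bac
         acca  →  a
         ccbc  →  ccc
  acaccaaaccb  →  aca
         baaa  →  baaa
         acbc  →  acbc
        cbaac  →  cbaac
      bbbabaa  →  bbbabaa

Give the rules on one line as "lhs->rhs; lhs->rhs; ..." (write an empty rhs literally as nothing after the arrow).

aab->a; acc->; ccb->cc

  | cbcccc
  | bac
  | acca => a
  | ccbc => ccc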